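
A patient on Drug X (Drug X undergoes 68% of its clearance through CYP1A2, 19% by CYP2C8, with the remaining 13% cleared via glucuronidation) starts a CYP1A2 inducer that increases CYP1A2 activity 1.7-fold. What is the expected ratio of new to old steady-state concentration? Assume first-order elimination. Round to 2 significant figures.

0.68

The CYP1A2 pathway (68% of clearance) is boosted to 1.7× activity: 0.68 × 1.7 = 1.156.
CYP2C8 (19%) and the residual 13% are unaffected.
CL_new/CL_old = 1.156 + 0.19 + 0.13 = 1.476.
Steady-state concentration is inversely proportional to clearance, so the fold-change is 1 / 1.476 = 0.68.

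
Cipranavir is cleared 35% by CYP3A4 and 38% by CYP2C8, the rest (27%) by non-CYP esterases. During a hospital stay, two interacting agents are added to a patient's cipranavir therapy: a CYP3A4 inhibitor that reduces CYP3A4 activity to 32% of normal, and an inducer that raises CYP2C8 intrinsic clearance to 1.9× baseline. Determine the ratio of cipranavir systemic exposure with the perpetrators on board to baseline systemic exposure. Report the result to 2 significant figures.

The CYP3A4 pathway (35% of clearance) drops to 0.32× activity: 0.35 × 0.32 = 0.112.
The CYP2C8 pathway (38% of clearance) rises to 1.9× activity: 0.38 × 1.9 = 0.722.
The remaining 27% of clearance is unaffected.
CL_new/CL_old = 0.112 + 0.722 + 0.27 = 1.104.
Because systemic exposure varies inversely with clearance, the combined effect is 1 / 1.104 = 0.91.

0.91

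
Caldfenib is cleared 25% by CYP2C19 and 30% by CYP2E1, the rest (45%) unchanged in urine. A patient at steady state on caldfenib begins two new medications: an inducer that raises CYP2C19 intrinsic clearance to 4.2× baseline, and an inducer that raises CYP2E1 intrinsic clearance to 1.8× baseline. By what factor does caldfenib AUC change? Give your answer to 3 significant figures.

The CYP2C19 pathway (25% of clearance) increases to 4.2× activity: 0.25 × 4.2 = 1.05.
The CYP2E1 pathway (30% of clearance) increases to 1.8× activity: 0.3 × 1.8 = 0.54.
The remaining 45% of clearance is unaffected.
Relative clearance = 1.05 + 0.54 + 0.45 = 2.04.
AUC ∝ 1/CL: fold-change = 1 / 2.04 = 0.490.

0.490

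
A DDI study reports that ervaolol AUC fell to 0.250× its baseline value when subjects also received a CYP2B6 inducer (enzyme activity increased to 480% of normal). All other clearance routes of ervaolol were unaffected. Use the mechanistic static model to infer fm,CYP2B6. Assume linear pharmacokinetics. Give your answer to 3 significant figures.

0.789

Call the CYP2B6 fraction fm. After the interaction, CL_new/CL_old = fm × 4.8 + (1 − fm).
AUC ratio = 1 / (new CL fraction), so new CL fraction = 1 / 0.250 = 4.
fm × 4.8 + 1 − fm = 4  ⇒  fm × (4.8 − 1) = 3  ⇒  fm = 0.789.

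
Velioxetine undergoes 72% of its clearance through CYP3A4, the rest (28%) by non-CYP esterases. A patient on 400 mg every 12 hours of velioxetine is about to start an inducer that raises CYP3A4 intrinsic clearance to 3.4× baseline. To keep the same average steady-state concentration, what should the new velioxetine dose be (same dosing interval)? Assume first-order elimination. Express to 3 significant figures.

1.09 × 10³ mg

The CYP3A4 pathway (72% of clearance) increases to 3.4× activity: 0.72 × 3.4 = 2.448.
The remaining 28% of clearance is unaffected.
CL_new/CL_old = 2.448 + 0.28 = 2.728.
Css,avg = (dose rate)/CL, so holding Css fixed requires dose ∝ CL: 400 × 2.728 = 1.09 × 10³ mg.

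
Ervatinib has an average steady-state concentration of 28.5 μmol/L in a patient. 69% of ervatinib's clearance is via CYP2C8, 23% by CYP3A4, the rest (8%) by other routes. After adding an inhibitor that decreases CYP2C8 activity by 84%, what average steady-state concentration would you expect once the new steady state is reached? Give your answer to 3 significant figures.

The CYP2C8 pathway (69% of clearance) drops to 0.16× activity: 0.69 × 0.16 = 0.1104.
CYP3A4 (23%) and the residual 8% are unaffected.
Relative clearance = 0.1104 + 0.23 + 0.08 = 0.4204.
New average steady-state concentration = baseline ÷ relative clearance = 28.5 / 0.4204 = 67.8 μmol/L.

67.8 μmol/L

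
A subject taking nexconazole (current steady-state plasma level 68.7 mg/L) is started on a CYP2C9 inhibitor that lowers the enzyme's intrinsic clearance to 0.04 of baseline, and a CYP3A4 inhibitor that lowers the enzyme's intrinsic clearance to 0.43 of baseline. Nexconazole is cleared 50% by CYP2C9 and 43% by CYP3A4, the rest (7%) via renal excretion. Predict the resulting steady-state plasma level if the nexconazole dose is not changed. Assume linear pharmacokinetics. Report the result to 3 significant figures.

250 mg/L

The CYP2C9 pathway (50% of clearance) drops to 0.04× activity: 0.5 × 0.04 = 0.02.
The CYP3A4 pathway (43% of clearance) falls to 0.43× activity: 0.43 × 0.43 = 0.1849.
Non-CYP routes (7%) are unchanged.
Relative clearance = 0.02 + 0.1849 + 0.07 = 0.2749.
Steady-state plasma level ∝ 1/CL: new value = 68.7 / 0.2749 = 250 mg/L.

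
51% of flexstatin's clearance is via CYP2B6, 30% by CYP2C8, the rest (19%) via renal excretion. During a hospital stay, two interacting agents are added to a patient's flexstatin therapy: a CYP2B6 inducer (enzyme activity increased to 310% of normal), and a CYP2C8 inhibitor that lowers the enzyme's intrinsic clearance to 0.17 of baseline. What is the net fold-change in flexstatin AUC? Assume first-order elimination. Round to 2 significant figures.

The CYP2B6 pathway (51% of clearance) is boosted to 3.1× activity: 0.51 × 3.1 = 1.581.
The CYP2C8 pathway (30% of clearance) drops to 0.17× activity: 0.3 × 0.17 = 0.051.
Non-CYP routes (19%) are unchanged.
CL_new/CL_old = 1.581 + 0.051 + 0.19 = 1.822.
Because AUC varies inversely with clearance, the combined effect is 1 / 1.822 = 0.55.

0.55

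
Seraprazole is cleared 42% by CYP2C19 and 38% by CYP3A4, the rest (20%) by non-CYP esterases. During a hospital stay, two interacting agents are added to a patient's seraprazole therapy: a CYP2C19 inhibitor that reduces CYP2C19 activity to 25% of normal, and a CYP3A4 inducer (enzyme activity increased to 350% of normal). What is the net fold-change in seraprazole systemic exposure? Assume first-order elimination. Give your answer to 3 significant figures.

0.612

CYP2C19: 0.42 × 0.25 = 0.105
CYP3A4: 0.38 × 3.5 = 1.33
Other: 0.2 (unchanged)
New clearance relative to baseline: 0.105 + 1.33 + 0.2 = 1.635.
Because systemic exposure varies inversely with clearance, the combined effect is 1 / 1.635 = 0.612.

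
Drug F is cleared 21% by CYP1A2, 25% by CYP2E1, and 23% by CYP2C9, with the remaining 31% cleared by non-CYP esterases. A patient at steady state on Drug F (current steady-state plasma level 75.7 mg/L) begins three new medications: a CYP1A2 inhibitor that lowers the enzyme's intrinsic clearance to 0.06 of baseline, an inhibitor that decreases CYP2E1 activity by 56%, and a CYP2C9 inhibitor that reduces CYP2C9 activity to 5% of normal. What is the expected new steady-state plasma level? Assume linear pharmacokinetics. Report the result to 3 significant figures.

170 mg/L

CYP1A2: 0.21 × 0.06 = 0.0126
CYP2E1: 0.25 × 0.44 = 0.11
CYP2C9: 0.23 × 0.05 = 0.0115
Other: 0.31 (unchanged)
New clearance relative to baseline: 0.0126 + 0.11 + 0.0115 + 0.31 = 0.4441.
New steady-state plasma level = 75.7 / 0.4441 = 170 mg/L (concentration scales inversely with clearance).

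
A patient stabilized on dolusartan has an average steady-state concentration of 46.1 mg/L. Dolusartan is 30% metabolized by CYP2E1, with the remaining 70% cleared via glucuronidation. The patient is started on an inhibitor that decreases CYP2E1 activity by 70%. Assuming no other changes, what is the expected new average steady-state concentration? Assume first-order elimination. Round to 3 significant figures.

The CYP2E1 pathway (30% of clearance) falls to 0.3× activity: 0.3 × 0.3 = 0.09.
The remaining 70% of clearance is unaffected.
Relative clearance = 0.09 + 0.7 = 0.79.
Average steady-state concentration ∝ 1/CL, so new value = 46.1 / 0.79 = 58.4 mg/L.

58.4 mg/L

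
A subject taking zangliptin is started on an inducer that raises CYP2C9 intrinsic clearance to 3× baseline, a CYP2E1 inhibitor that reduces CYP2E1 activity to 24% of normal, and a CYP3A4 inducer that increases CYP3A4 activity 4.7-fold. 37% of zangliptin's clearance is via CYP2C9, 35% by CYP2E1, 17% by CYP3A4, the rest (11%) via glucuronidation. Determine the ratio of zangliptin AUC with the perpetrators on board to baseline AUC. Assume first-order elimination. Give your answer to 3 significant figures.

0.476

The CYP2C9 pathway (37% of clearance) increases to 3× activity: 0.37 × 3 = 1.11.
The CYP2E1 pathway (35% of clearance) drops to 0.24× activity: 0.35 × 0.24 = 0.084.
The CYP3A4 pathway (17% of clearance) is boosted to 4.7× activity: 0.17 × 4.7 = 0.799.
The remaining 11% of clearance is unaffected.
CL_new/CL_old = 1.11 + 0.084 + 0.799 + 0.11 = 2.103.
AUC ∝ 1/CL: fold-change = 1 / 2.103 = 0.476.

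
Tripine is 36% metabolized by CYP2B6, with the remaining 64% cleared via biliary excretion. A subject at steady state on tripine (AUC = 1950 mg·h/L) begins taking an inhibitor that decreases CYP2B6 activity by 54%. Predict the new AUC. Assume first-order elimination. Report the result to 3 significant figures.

2.42 × 10³ mg·h/L

The CYP2B6 pathway (36% of clearance) falls to 0.46× activity: 0.36 × 0.46 = 0.1656.
The remaining 64% of clearance is unaffected.
Relative clearance = 0.1656 + 0.64 = 0.8056.
AUC ∝ 1/CL, so new value = 1950 / 0.8056 = 2.42 × 10³ mg·h/L.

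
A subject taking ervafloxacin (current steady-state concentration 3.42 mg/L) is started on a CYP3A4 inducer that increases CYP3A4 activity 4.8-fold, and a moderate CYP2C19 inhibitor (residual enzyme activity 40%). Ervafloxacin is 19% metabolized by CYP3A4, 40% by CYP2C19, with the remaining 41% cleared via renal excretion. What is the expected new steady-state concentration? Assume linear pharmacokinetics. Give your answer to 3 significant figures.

2.31 mg/L

CYP3A4: 0.19 × 4.8 = 0.912
CYP2C19: 0.4 × 0.4 = 0.16
Other: 0.41 (unchanged)
New clearance relative to baseline: 0.912 + 0.16 + 0.41 = 1.482.
New steady-state concentration = 3.42 / 1.482 = 2.31 mg/L (concentration scales inversely with clearance).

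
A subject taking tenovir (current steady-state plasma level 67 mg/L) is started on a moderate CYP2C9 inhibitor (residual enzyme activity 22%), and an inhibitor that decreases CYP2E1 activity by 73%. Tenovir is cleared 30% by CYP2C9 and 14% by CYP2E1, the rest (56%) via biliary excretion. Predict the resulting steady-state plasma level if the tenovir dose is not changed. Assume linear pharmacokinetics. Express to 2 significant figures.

CYP2C9: 0.3 × 0.22 = 0.066
CYP2E1: 0.14 × 0.27 = 0.0378
Other: 0.56 (unchanged)
Relative clearance = 0.066 + 0.0378 + 0.56 = 0.6638.
Dividing the baseline by the relative clearance: 67 / 0.6638 = 1.0 × 10² mg/L.

1.0 × 10² mg/L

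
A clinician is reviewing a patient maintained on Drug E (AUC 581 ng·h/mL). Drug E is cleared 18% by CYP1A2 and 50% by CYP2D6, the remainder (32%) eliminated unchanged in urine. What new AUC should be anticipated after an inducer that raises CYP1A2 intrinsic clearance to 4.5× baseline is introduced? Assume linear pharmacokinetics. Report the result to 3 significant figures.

356 ng·h/mL

The CYP1A2 pathway (18% of clearance) is boosted to 4.5× activity: 0.18 × 4.5 = 0.81.
CYP2D6 (50%) and the residual 32% are unaffected.
Relative clearance = 0.81 + 0.5 + 0.32 = 1.63.
AUC ∝ 1/CL, so new value = 581 / 1.63 = 356 ng·h/mL.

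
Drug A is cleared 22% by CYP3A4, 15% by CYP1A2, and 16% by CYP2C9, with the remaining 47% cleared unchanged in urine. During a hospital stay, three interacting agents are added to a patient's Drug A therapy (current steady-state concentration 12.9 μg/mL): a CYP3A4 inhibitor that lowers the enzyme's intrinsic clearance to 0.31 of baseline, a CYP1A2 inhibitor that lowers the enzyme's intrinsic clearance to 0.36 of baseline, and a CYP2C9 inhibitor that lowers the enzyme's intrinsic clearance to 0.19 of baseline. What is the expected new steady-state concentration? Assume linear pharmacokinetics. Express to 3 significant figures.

20.7 μg/mL

CYP3A4: 0.22 × 0.31 = 0.0682
CYP1A2: 0.15 × 0.36 = 0.054
CYP2C9: 0.16 × 0.19 = 0.0304
Other: 0.47 (unchanged)
Relative clearance = 0.0682 + 0.054 + 0.0304 + 0.47 = 0.6226.
Dividing the baseline by the relative clearance: 12.9 / 0.6226 = 20.7 μg/mL.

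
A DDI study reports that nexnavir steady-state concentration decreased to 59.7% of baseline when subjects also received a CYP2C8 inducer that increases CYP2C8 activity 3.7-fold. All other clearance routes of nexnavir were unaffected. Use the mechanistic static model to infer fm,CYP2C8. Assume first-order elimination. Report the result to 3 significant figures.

Write x for the fraction cleared via CYP2C8. The observed steady-state concentration change means clearance rose to 1/0.597 = 1.675 of baseline.
Setting x·3.7 + (1 − x) = 1.675 and solving: x = (1.675 − 1)/(3.7 − 1) = 0.250.

0.250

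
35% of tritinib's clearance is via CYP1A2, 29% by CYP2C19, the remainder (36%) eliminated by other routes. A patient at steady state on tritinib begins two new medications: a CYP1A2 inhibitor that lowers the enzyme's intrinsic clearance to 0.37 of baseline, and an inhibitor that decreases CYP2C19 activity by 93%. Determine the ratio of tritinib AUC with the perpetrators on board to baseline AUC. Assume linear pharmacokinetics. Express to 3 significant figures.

CYP1A2: 0.35 × 0.37 = 0.1295
CYP2C19: 0.29 × 0.07 = 0.0203
Other: 0.36 (unchanged)
Relative clearance = 0.1295 + 0.0203 + 0.36 = 0.5098.
Net AUC ratio = 1 / 0.5098 = 1.96.

1.96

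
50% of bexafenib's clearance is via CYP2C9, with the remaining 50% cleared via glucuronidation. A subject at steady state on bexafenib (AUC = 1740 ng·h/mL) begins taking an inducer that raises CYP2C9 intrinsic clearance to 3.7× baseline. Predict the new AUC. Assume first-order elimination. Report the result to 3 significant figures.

The CYP2C9 pathway (50% of clearance) is boosted to 3.7× activity: 0.5 × 3.7 = 1.85.
The remaining 50% of clearance is unaffected.
Relative clearance = 1.85 + 0.5 = 2.35.
AUC ∝ 1/CL, so new value = 1740 / 2.35 = 740 ng·h/mL.

740 ng·h/mL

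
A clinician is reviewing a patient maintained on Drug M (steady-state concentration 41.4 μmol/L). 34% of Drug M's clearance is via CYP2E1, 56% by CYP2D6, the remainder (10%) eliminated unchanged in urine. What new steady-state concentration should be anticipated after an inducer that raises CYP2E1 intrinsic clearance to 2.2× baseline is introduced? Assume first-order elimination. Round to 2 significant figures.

29 μmol/L

The CYP2E1 pathway (34% of clearance) rises to 2.2× activity: 0.34 × 2.2 = 0.748.
CYP2D6 (56%) and the residual 10% are unaffected.
Relative clearance = 0.748 + 0.56 + 0.1 = 1.408.
New steady-state concentration = baseline ÷ relative clearance = 41.4 / 1.408 = 29 μmol/L.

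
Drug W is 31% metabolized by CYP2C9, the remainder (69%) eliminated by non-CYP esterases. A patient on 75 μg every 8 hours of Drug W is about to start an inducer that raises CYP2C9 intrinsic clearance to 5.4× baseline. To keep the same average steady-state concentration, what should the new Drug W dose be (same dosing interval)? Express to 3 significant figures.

177 μg

The CYP2C9 pathway (31% of clearance) increases to 5.4× activity: 0.31 × 5.4 = 1.674.
Non-CYP routes (69%) are unchanged.
Relative clearance = 1.674 + 0.69 = 2.364.
Exposure is unchanged when dose changes in proportion to clearance. New dose = 75 μg × 2.364 = 177 μg.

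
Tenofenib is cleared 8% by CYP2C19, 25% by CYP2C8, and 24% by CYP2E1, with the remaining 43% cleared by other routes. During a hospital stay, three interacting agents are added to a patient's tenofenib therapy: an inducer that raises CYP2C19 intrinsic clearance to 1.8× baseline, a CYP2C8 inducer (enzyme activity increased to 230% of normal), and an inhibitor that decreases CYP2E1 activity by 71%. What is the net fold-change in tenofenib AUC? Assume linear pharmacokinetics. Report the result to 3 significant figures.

The CYP2C19 pathway (8% of clearance) is boosted to 1.8× activity: 0.08 × 1.8 = 0.144.
The CYP2C8 pathway (25% of clearance) rises to 2.3× activity: 0.25 × 2.3 = 0.575.
The CYP2E1 pathway (24% of clearance) drops to 0.29× activity: 0.24 × 0.29 = 0.0696.
The remaining 43% of clearance is unaffected.
New clearance relative to baseline: 0.144 + 0.575 + 0.0696 + 0.43 = 1.2186.
AUC ∝ 1/CL: fold-change = 1 / 1.2186 = 0.821.

0.821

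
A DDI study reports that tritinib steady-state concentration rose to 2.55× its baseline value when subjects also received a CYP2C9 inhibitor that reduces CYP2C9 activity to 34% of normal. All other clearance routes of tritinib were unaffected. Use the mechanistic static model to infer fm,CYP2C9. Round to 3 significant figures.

0.921

Write x for the fraction cleared via CYP2C9. The observed steady-state concentration change means clearance fell to 1/2.55 = 0.3922 of baseline.
Setting x·0.34 + (1 − x) = 0.3922 and solving: x = (0.3922 − 1)/(0.34 − 1) = 0.921.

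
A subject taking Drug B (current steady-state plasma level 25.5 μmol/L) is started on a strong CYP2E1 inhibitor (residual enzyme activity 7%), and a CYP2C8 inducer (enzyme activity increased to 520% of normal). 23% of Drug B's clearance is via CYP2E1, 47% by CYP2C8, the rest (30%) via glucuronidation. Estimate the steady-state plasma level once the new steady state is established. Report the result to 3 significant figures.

The CYP2E1 pathway (23% of clearance) drops to 0.07× activity: 0.23 × 0.07 = 0.0161.
The CYP2C8 pathway (47% of clearance) increases to 5.2× activity: 0.47 × 5.2 = 2.444.
The remaining 30% of clearance is unaffected.
CL_new/CL_old = 0.0161 + 2.444 + 0.3 = 2.7601.
Steady-state plasma level ∝ 1/CL: new value = 25.5 / 2.7601 = 9.24 μmol/L.

9.24 μmol/L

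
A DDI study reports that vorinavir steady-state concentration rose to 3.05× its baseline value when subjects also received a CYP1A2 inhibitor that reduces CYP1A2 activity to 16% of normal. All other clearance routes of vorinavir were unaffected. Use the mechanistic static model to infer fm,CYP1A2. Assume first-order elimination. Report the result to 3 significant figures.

0.800

Let x = fm,CYP1A2. Because steady-state concentration ∝ 1/CL, relative clearance fell to 1/3.05 = 0.3279.
Setting x·0.16 + (1 − x) = 0.3279 and solving: x = (0.3279 − 1)/(0.16 − 1) = 0.800.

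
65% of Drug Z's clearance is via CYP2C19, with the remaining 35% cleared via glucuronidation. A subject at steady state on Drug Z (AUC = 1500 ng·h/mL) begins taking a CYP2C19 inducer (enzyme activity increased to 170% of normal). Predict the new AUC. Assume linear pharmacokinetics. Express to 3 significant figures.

1.03 × 10³ ng·h/mL

The CYP2C19 pathway (65% of clearance) is boosted to 1.7× activity: 0.65 × 1.7 = 1.105.
Non-CYP routes (35%) are unchanged.
New clearance relative to baseline: 1.105 + 0.35 = 1.455.
With dosing unchanged, AUC scales as 1/CL: 1500 / 1.455 = 1.03 × 10³ ng·h/mL.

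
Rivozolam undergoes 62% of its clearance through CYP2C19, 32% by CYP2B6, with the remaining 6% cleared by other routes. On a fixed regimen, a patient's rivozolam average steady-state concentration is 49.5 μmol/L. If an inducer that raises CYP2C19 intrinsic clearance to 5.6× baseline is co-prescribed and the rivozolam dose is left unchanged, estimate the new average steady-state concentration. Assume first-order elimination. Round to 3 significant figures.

12.9 μmol/L

The CYP2C19 pathway (62% of clearance) is boosted to 5.6× activity: 0.62 × 5.6 = 3.472.
CYP2B6 (32%) and the residual 6% are unaffected.
New clearance relative to baseline: 3.472 + 0.32 + 0.06 = 3.852.
Average steady-state concentration ∝ 1/CL, so new value = 49.5 / 3.852 = 12.9 μmol/L.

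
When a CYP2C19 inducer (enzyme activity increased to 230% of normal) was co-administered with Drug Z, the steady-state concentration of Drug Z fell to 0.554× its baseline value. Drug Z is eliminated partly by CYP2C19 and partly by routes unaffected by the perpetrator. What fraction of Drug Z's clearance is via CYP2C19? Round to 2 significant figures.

CL'/CL = 1 / 0.554 = 1.805
2.3·fm + (1 − fm) = 1.805
fm = (1.805 − 1) / (2.3 − 1) = 0.62

0.62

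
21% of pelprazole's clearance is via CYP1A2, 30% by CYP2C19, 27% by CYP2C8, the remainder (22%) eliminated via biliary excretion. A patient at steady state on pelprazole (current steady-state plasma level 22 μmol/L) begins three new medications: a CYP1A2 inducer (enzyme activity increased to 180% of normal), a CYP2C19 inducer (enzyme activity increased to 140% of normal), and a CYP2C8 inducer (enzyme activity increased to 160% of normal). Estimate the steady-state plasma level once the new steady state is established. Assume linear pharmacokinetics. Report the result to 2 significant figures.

The CYP1A2 pathway (21% of clearance) increases to 1.8× activity: 0.21 × 1.8 = 0.378.
The CYP2C19 pathway (30% of clearance) rises to 1.4× activity: 0.3 × 1.4 = 0.42.
The CYP2C8 pathway (27% of clearance) is boosted to 1.6× activity: 0.27 × 1.6 = 0.432.
The remaining 22% of clearance is unaffected.
New clearance relative to baseline: 0.378 + 0.42 + 0.432 + 0.22 = 1.45.
Dividing the baseline by the relative clearance: 22 / 1.45 = 15 μmol/L.

15 μmol/L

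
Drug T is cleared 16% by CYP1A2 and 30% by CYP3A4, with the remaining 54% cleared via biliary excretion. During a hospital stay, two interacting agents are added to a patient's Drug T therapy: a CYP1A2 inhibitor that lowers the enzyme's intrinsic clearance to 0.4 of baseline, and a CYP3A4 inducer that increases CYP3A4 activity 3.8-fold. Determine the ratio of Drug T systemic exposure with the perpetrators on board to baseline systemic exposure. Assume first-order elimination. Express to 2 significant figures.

0.57

The CYP1A2 pathway (16% of clearance) falls to 0.4× activity: 0.16 × 0.4 = 0.064.
The CYP3A4 pathway (30% of clearance) rises to 3.8× activity: 0.3 × 3.8 = 1.14.
The remaining 54% of clearance is unaffected.
New clearance relative to baseline: 0.064 + 1.14 + 0.54 = 1.744.
Systemic exposure ∝ 1/CL: fold-change = 1 / 1.744 = 0.57.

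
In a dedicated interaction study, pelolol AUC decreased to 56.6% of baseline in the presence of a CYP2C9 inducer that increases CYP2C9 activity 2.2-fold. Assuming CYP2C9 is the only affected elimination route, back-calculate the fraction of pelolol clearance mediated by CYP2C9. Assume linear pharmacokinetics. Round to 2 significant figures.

CL'/CL = 1 / 0.566 = 1.767
2.2·fm + (1 − fm) = 1.767
fm = (1.767 − 1) / (2.2 − 1) = 0.64

0.64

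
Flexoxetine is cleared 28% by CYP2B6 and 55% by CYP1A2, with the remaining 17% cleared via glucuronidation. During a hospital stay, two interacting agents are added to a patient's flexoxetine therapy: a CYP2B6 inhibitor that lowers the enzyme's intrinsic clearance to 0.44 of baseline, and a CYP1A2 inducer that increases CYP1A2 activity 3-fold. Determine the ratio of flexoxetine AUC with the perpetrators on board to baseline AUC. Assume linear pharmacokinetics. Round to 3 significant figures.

0.515

The CYP2B6 pathway (28% of clearance) is reduced to 0.44× activity: 0.28 × 0.44 = 0.1232.
The CYP1A2 pathway (55% of clearance) rises to 3× activity: 0.55 × 3 = 1.65.
The remaining 17% of clearance is unaffected.
CL_new/CL_old = 0.1232 + 1.65 + 0.17 = 1.9432.
Net AUC ratio = 1 / 1.9432 = 0.515.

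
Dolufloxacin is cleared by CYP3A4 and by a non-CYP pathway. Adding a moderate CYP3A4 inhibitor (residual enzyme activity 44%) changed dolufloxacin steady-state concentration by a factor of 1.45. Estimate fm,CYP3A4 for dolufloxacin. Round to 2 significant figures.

Let fm be the CYP3A4 fraction. New clearance relative to baseline = fm × 0.44 + (1 − fm).
Steady-state concentration ratio = 1 / (new CL fraction), so new CL fraction = 1 / 1.45 = 0.6897.
fm × 0.44 + 1 − fm = 0.6897  ⇒  fm × (0.44 − 1) = −0.3103  ⇒  fm = 0.55.

0.55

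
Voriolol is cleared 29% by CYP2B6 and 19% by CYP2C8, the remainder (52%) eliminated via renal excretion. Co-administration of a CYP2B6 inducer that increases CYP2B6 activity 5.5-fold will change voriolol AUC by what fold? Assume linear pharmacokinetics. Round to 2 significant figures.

CYP2B6: 0.29 × 5.5 = 1.595
CYP2C8: 0.19 (unchanged)
Other: 0.52 (unchanged)
Relative clearance = 1.595 + 0.19 + 0.52 = 2.305.
Since AUC ∝ 1/CL, the ratio is 1 / 2.305 = 0.43.

0.43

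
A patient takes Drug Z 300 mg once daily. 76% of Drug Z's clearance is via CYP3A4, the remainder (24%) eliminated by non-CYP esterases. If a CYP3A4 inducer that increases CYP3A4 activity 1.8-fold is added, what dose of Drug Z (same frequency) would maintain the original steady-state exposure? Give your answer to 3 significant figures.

CYP3A4: 0.76 × 1.8 = 1.368
Other: 0.24 (unchanged)
CL_new/CL_old = 1.368 + 0.24 = 1.608.
Css,avg = (dose rate)/CL, so holding Css fixed requires dose ∝ CL: 300 × 1.608 = 482 mg.

482 mg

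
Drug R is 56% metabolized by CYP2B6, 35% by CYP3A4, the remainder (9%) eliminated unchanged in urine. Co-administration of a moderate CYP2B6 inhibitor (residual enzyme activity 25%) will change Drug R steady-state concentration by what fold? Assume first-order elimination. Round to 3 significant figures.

1.72

The CYP2B6 pathway (56% of clearance) is reduced to 0.25× activity: 0.56 × 0.25 = 0.14.
CYP3A4 (35%) and the residual 9% are unaffected.
Relative clearance = 0.14 + 0.35 + 0.09 = 0.58.
Steady-state concentration ratio = CL_old/CL_new = 1 / 0.58 = 1.72.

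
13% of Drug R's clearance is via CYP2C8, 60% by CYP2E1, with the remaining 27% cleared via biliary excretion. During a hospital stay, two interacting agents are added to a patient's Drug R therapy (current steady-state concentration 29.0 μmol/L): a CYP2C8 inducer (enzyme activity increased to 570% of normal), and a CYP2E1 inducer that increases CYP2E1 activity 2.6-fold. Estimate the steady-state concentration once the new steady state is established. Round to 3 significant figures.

11.3 μmol/L

The CYP2C8 pathway (13% of clearance) rises to 5.7× activity: 0.13 × 5.7 = 0.741.
The CYP2E1 pathway (60% of clearance) increases to 2.6× activity: 0.6 × 2.6 = 1.56.
Non-CYP routes (27%) are unchanged.
New clearance relative to baseline: 0.741 + 1.56 + 0.27 = 2.571.
New steady-state concentration = 29.0 / 2.571 = 11.3 μmol/L (concentration scales inversely with clearance).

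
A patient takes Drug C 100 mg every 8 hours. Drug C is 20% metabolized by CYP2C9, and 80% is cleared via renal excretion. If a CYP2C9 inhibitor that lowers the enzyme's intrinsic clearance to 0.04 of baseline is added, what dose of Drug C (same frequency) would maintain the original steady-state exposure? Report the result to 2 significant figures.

81 mg

CYP2C9: 0.2 × 0.04 = 0.008
Other: 0.8 (unchanged)
Relative clearance = 0.008 + 0.8 = 0.808.
Exposure is unchanged when dose changes in proportion to clearance. New dose = 100 mg × 0.808 = 81 mg.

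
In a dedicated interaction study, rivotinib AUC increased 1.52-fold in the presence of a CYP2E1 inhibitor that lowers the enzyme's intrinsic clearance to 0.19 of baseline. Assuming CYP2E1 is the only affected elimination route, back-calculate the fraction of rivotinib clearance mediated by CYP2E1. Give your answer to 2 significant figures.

0.42

CL'/CL = 1 / 1.52 = 0.6579
0.19·fm + (1 − fm) = 0.6579
fm = (0.6579 − 1) / (0.19 − 1) = 0.42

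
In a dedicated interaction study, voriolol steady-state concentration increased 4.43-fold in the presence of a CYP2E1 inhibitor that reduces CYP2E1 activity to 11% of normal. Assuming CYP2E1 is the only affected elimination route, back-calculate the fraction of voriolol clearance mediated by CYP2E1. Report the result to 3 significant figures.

CL'/CL = 1 / 4.43 = 0.2257
0.11·fm + (1 − fm) = 0.2257
fm = (0.2257 − 1) / (0.11 − 1) = 0.870

0.870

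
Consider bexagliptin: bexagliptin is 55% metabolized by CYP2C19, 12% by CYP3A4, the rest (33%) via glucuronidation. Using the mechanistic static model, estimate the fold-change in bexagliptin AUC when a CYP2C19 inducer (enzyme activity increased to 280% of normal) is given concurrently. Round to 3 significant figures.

0.503

The CYP2C19 pathway (55% of clearance) increases to 2.8× activity: 0.55 × 2.8 = 1.54.
CYP3A4 (12%) and the residual 33% are unaffected.
Relative clearance = 1.54 + 0.12 + 0.33 = 1.99.
Since AUC ∝ 1/CL, the ratio is 1 / 1.99 = 0.503.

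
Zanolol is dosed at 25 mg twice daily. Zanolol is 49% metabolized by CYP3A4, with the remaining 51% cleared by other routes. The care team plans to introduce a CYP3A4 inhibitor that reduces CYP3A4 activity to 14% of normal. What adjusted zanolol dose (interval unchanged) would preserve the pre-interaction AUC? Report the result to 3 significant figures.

14.5 mg

The CYP3A4 pathway (49% of clearance) is reduced to 0.14× activity: 0.49 × 0.14 = 0.0686.
Non-CYP routes (51%) are unchanged.
New clearance relative to baseline: 0.0686 + 0.51 = 0.5786.
To maintain the same steady-state level, dose must scale with clearance: new dose = 25 × 0.5786 = 14.5 mg.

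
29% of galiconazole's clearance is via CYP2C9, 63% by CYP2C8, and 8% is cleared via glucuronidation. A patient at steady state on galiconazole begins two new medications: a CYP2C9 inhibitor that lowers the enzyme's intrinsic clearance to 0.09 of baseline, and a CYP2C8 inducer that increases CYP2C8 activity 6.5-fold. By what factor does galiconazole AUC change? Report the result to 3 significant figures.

0.238

The CYP2C9 pathway (29% of clearance) drops to 0.09× activity: 0.29 × 0.09 = 0.0261.
The CYP2C8 pathway (63% of clearance) is boosted to 6.5× activity: 0.63 × 6.5 = 4.095.
The remaining 8% of clearance is unaffected.
Relative clearance = 0.0261 + 4.095 + 0.08 = 4.2011.
AUC ∝ 1/CL: fold-change = 1 / 4.2011 = 0.238.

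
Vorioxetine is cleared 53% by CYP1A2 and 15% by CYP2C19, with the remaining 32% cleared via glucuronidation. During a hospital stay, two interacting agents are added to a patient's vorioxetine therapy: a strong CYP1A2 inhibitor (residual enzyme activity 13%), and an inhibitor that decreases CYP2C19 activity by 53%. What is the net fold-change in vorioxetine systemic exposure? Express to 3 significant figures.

2.18

The CYP1A2 pathway (53% of clearance) falls to 0.13× activity: 0.53 × 0.13 = 0.0689.
The CYP2C19 pathway (15% of clearance) drops to 0.47× activity: 0.15 × 0.47 = 0.0705.
The remaining 32% of clearance is unaffected.
Relative clearance = 0.0689 + 0.0705 + 0.32 = 0.4594.
Because systemic exposure varies inversely with clearance, the combined effect is 1 / 0.4594 = 2.18.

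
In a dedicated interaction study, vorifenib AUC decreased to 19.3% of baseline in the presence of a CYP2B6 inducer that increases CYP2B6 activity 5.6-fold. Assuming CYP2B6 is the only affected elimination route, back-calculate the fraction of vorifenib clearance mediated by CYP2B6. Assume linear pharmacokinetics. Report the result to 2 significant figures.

0.91

Call the CYP2B6 fraction fm. After the interaction, CL_new/CL_old = fm × 5.6 + (1 − fm).
AUC ratio = 1 / (new CL fraction), so new CL fraction = 1 / 0.193 = 5.181.
fm × 5.6 + 1 − fm = 5.181  ⇒  fm × (5.6 − 1) = 4.181  ⇒  fm = 0.91.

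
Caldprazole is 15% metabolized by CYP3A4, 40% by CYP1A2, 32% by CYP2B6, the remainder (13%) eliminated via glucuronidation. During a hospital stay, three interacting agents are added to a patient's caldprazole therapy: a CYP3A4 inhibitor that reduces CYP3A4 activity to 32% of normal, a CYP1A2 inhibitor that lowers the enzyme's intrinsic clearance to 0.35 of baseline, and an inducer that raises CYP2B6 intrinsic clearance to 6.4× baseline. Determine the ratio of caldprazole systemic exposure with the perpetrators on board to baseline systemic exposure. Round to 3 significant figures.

CYP3A4: 0.15 × 0.32 = 0.048
CYP1A2: 0.4 × 0.35 = 0.14
CYP2B6: 0.32 × 6.4 = 2.048
Other: 0.13 (unchanged)
CL_new/CL_old = 0.048 + 0.14 + 2.048 + 0.13 = 2.366.
Systemic exposure ∝ 1/CL: fold-change = 1 / 2.366 = 0.423.

0.423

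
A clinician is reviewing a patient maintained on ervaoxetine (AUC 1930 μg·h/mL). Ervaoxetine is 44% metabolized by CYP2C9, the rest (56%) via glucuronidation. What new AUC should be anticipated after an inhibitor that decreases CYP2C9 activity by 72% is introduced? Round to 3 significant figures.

2.82 × 10³ μg·h/mL

The CYP2C9 pathway (44% of clearance) falls to 0.28× activity: 0.44 × 0.28 = 0.1232.
The remaining 56% of clearance is unaffected.
CL_new/CL_old = 0.1232 + 0.56 = 0.6832.
With dosing unchanged, AUC scales as 1/CL: 1930 / 0.6832 = 2.82 × 10³ μg·h/mL.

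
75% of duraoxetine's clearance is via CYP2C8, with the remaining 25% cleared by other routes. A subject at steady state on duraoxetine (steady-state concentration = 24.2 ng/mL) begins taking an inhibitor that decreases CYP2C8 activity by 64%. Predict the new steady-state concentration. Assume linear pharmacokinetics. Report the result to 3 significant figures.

CYP2C8: 0.75 × 0.36 = 0.27
Other: 0.25 (unchanged)
New clearance relative to baseline: 0.27 + 0.25 = 0.52.
New steady-state concentration = baseline ÷ relative clearance = 24.2 / 0.52 = 46.5 ng/mL.

46.5 ng/mL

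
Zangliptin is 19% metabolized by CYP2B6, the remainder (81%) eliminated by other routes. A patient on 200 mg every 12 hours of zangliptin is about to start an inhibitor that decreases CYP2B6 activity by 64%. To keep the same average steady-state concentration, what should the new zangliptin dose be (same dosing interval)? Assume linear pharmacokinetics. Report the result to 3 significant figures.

176 mg

The CYP2B6 pathway (19% of clearance) falls to 0.36× activity: 0.19 × 0.36 = 0.0684.
Non-CYP routes (81%) are unchanged.
CL_new/CL_old = 0.0684 + 0.81 = 0.8784.
To maintain the same steady-state level, dose must scale with clearance: new dose = 200 × 0.8784 = 176 mg.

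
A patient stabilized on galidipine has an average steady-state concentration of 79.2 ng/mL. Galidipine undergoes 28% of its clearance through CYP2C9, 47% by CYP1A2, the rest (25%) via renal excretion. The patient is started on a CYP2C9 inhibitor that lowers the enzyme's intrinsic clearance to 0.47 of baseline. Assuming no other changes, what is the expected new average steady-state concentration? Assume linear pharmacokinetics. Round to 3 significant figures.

The CYP2C9 pathway (28% of clearance) falls to 0.47× activity: 0.28 × 0.47 = 0.1316.
CYP1A2 (47%) and the residual 25% are unaffected.
Relative clearance = 0.1316 + 0.47 + 0.25 = 0.8516.
With dosing unchanged, average steady-state concentration scales as 1/CL: 79.2 / 0.8516 = 93.0 ng/mL.

93.0 ng/mL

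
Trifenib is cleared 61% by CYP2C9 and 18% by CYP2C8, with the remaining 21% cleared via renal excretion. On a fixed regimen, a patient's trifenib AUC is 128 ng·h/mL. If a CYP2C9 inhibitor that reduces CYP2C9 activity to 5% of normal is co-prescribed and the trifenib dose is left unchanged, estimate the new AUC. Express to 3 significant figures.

CYP2C9: 0.61 × 0.05 = 0.0305
CYP2C8: 0.18 (unchanged)
Other: 0.21 (unchanged)
New clearance relative to baseline: 0.0305 + 0.18 + 0.21 = 0.4205.
New AUC = baseline ÷ relative clearance = 128 / 0.4205 = 304 ng·h/mL.

304 ng·h/mL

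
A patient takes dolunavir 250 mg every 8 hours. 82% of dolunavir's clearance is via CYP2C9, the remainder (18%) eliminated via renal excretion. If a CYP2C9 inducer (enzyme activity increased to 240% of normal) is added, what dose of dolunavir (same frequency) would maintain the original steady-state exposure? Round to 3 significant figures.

The CYP2C9 pathway (82% of clearance) is boosted to 2.4× activity: 0.82 × 2.4 = 1.968.
The remaining 18% of clearance is unaffected.
CL_new/CL_old = 1.968 + 0.18 = 2.148.
To maintain the same steady-state level, dose must scale with clearance: new dose = 250 × 2.148 = 537 mg.

537 mg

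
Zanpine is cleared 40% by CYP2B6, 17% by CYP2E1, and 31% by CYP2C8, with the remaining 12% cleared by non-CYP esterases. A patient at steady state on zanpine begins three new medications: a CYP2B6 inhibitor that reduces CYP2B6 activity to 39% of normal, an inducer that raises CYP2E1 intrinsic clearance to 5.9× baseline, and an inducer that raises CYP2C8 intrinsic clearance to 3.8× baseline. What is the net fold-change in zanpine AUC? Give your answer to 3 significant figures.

0.407

The CYP2B6 pathway (40% of clearance) is reduced to 0.39× activity: 0.4 × 0.39 = 0.156.
The CYP2E1 pathway (17% of clearance) increases to 5.9× activity: 0.17 × 5.9 = 1.003.
The CYP2C8 pathway (31% of clearance) is boosted to 3.8× activity: 0.31 × 3.8 = 1.178.
The remaining 12% of clearance is unaffected.
Relative clearance = 0.156 + 1.003 + 1.178 + 0.12 = 2.457.
Net AUC ratio = 1 / 2.457 = 0.407.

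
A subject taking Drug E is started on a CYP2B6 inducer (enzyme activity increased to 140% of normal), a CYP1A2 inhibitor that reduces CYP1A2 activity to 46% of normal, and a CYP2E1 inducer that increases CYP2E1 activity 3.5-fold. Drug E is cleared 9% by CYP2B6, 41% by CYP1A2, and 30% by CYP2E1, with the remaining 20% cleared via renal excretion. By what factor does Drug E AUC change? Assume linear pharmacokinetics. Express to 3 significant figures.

0.639

The CYP2B6 pathway (9% of clearance) is boosted to 1.4× activity: 0.09 × 1.4 = 0.126.
The CYP1A2 pathway (41% of clearance) falls to 0.46× activity: 0.41 × 0.46 = 0.1886.
The CYP2E1 pathway (30% of clearance) increases to 3.5× activity: 0.3 × 3.5 = 1.05.
Non-CYP routes (20%) are unchanged.
CL_new/CL_old = 0.126 + 0.1886 + 1.05 + 0.2 = 1.5646.
AUC ∝ 1/CL: fold-change = 1 / 1.5646 = 0.639.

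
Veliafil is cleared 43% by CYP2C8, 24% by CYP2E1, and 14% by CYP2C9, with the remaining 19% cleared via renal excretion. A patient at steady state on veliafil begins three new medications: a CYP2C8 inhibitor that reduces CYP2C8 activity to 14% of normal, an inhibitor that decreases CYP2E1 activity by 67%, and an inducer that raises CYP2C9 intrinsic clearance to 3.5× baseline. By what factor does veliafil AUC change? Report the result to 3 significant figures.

1.22

The CYP2C8 pathway (43% of clearance) falls to 0.14× activity: 0.43 × 0.14 = 0.0602.
The CYP2E1 pathway (24% of clearance) is reduced to 0.33× activity: 0.24 × 0.33 = 0.0792.
The CYP2C9 pathway (14% of clearance) is boosted to 3.5× activity: 0.14 × 3.5 = 0.49.
The remaining 19% of clearance is unaffected.
CL_new/CL_old = 0.0602 + 0.0792 + 0.49 + 0.19 = 0.8194.
Net AUC ratio = 1 / 0.8194 = 1.22.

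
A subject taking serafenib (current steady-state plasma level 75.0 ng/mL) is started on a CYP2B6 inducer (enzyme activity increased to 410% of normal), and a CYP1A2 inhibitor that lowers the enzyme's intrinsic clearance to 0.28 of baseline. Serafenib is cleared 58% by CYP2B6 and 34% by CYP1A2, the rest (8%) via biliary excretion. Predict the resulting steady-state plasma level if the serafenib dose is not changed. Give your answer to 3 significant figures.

29.4 ng/mL

The CYP2B6 pathway (58% of clearance) is boosted to 4.1× activity: 0.58 × 4.1 = 2.378.
The CYP1A2 pathway (34% of clearance) drops to 0.28× activity: 0.34 × 0.28 = 0.0952.
The remaining 8% of clearance is unaffected.
CL_new/CL_old = 2.378 + 0.0952 + 0.08 = 2.5532.
Dividing the baseline by the relative clearance: 75.0 / 2.5532 = 29.4 ng/mL.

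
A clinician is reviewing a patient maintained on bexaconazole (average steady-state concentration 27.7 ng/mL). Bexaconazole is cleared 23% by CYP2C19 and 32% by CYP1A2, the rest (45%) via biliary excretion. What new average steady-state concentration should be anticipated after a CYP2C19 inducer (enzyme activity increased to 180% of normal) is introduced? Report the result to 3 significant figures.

23.4 ng/mL

CYP2C19: 0.23 × 1.8 = 0.414
CYP1A2: 0.32 (unchanged)
Other: 0.45 (unchanged)
CL_new/CL_old = 0.414 + 0.32 + 0.45 = 1.184.
With dosing unchanged, average steady-state concentration scales as 1/CL: 27.7 / 1.184 = 23.4 ng/mL.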